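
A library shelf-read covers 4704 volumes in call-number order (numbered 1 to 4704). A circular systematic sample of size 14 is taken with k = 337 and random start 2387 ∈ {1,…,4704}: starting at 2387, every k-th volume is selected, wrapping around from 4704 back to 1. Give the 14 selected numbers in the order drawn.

Selection 1: 2387
Selection 2: 2387 + 337 = 2724
Selection 3: 2724 + 337 = 3061
Selection 4: 3061 + 337 = 3398
Selection 5: 3398 + 337 = 3735
Selection 6: 3735 + 337 = 4072
Selection 7: 4072 + 337 = 4409
Selection 8: 4409 + 337 = 4746 → 4746 − 4704 = 42
Selection 9: 42 + 337 = 379
Selection 10: 379 + 337 = 716
Selection 11: 716 + 337 = 1053
Selection 12: 1053 + 337 = 1390
Selection 13: 1390 + 337 = 1727
Selection 14: 1727 + 337 = 2064

2387, 2724, 3061, 3398, 3735, 4072, 4409, 42, 379, 716, 1053, 1390, 1727, 2064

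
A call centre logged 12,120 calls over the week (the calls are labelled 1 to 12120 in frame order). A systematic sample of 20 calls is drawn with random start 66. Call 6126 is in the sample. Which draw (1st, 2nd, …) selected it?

11

k = 12120/20 = 606
position = (6126 − 66)/606 + 1 = 6060/606 + 1 = 10 + 1 = 11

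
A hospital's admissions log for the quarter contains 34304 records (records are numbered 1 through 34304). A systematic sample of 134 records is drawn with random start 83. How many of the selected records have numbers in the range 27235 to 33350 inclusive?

23

k = 34304/134 = 256
First selection ≥ 27235: 83 + ⌈(27235−83)/256⌉·256 = 83 + 107×256 = 27475
Last selection ≤ 33350: 83 + ⌊(33350−83)/256⌋·256 = 83 + 129×256 = 33107
Count = 129 − 107 + 1 = 23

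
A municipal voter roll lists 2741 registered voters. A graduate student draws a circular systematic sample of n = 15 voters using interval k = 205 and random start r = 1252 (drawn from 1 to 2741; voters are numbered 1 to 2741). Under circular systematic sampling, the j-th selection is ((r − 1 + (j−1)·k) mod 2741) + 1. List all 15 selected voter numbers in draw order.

1252, 1457, 1662, 1867, 2072, 2277, 2482, 2687, 151, 356, 561, 766, 971, 1176, 1381

Selection 1: 1252
Selection 2: 1252 + 205 = 1457
Selection 3: 1457 + 205 = 1662
Selection 4: 1662 + 205 = 1867
Selection 5: 1867 + 205 = 2072
Selection 6: 2072 + 205 = 2277
Selection 7: 2277 + 205 = 2482
Selection 8: 2482 + 205 = 2687
Selection 9: 2687 + 205 = 2892 → 2892 − 2741 = 151
Selection 10: 151 + 205 = 356
Selection 11: 356 + 205 = 561
Selection 12: 561 + 205 = 766
Selection 13: 766 + 205 = 971
Selection 14: 971 + 205 = 1176
Selection 15: 1176 + 205 = 1381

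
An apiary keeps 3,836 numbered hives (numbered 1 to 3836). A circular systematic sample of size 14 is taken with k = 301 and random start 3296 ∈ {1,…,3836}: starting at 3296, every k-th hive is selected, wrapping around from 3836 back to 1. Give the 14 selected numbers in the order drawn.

3296, 3597, 62, 363, 664, 965, 1266, 1567, 1868, 2169, 2470, 2771, 3072, 3373

Selection 1: 3296
Selection 2: 3296 + 301 = 3597
Selection 3: 3597 + 301 = 3898 → 3898 − 3836 = 62
Selection 4: 62 + 301 = 363
Selection 5: 363 + 301 = 664
Selection 6: 664 + 301 = 965
Selection 7: 965 + 301 = 1266
Selection 8: 1266 + 301 = 1567
Selection 9: 1567 + 301 = 1868
Selection 10: 1868 + 301 = 2169
Selection 11: 2169 + 301 = 2470
Selection 12: 2470 + 301 = 2771
Selection 13: 2771 + 301 = 3072
Selection 14: 3072 + 301 = 3373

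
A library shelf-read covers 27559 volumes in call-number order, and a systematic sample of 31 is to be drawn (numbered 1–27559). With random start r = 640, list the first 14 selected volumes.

k = N/n = 27559/31 = 889
volume 1: 640
volume 2: 640 + 889 = 1529
volume 3: 1529 + 889 = 2418
volume 4: 2418 + 889 = 3307
volume 5: 3307 + 889 = 4196
volume 6: 4196 + 889 = 5085
volume 7: 5085 + 889 = 5974
volume 8: 5974 + 889 = 6863
volume 9: 6863 + 889 = 7752
volume 10: 7752 + 889 = 8641
volume 11: 8641 + 889 = 9530
volume 12: 9530 + 889 = 10419
volume 13: 10419 + 889 = 11308
volume 14: 11308 + 889 = 12197

640, 1529, 2418, 3307, 4196, 5085, 5974, 6863, 7752, 8641, 9530, 10419, 11308, 12197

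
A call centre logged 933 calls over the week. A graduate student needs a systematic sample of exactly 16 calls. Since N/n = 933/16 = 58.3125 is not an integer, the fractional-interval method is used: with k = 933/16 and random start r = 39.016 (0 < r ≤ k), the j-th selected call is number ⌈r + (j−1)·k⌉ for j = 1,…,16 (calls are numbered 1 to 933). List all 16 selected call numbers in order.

40, 98, 156, 214, 273, 331, 389, 448, 506, 564, 623, 681, 739, 798, 856, 914

j=1: r + 0k = 39.016 → ⌈·⌉ = 40
j=2: r + 1k = 97.3285 → ⌈·⌉ = 98
j=3: r + 2k = 155.641 → ⌈·⌉ = 156
j=4: r + 3k = 213.9535 → ⌈·⌉ = 214
j=5: r + 4k = 272.266 → ⌈·⌉ = 273
j=6: r + 5k = 330.5785 → ⌈·⌉ = 331
j=7: r + 6k = 388.891 → ⌈·⌉ = 389
j=8: r + 7k = 447.2035 → ⌈·⌉ = 448
j=9: r + 8k = 505.516 → ⌈·⌉ = 506
j=10: r + 9k = 563.8285 → ⌈·⌉ = 564
j=11: r + 10k = 622.141 → ⌈·⌉ = 623
j=12: r + 11k = 680.4535 → ⌈·⌉ = 681
j=13: r + 12k = 738.766 → ⌈·⌉ = 739
j=14: r + 13k = 797.0785 → ⌈·⌉ = 798
j=15: r + 14k = 855.391 → ⌈·⌉ = 856
j=16: r + 15k = 913.7035 → ⌈·⌉ = 914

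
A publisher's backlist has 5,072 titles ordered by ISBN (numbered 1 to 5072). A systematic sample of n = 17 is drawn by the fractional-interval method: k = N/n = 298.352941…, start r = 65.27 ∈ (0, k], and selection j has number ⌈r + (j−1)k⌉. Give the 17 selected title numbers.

j=1: r + 0k = 65.27 → ⌈·⌉ = 66
j=2: r + 1k = 363.622941… → ⌈·⌉ = 364
j=3: r + 2k = 661.975882… → ⌈·⌉ = 662
j=4: r + 3k = 960.328823… → ⌈·⌉ = 961
j=5: r + 4k = 1258.681764… → ⌈·⌉ = 1259
j=6: r + 5k = 1557.034705… → ⌈·⌉ = 1558
j=7: r + 6k = 1855.387647… → ⌈·⌉ = 1856
j=8: r + 7k = 2153.740588… → ⌈·⌉ = 2154
j=9: r + 8k = 2452.093529… → ⌈·⌉ = 2453
j=10: r + 9k = 2750.446470… → ⌈·⌉ = 2751
j=11: r + 10k = 3048.799411… → ⌈·⌉ = 3049
j=12: r + 11k = 3347.152352… → ⌈·⌉ = 3348
j=13: r + 12k = 3645.505294… → ⌈·⌉ = 3646
j=14: r + 13k = 3943.858235… → ⌈·⌉ = 3944
j=15: r + 14k = 4242.211176… → ⌈·⌉ = 4243
j=16: r + 15k = 4540.564117… → ⌈·⌉ = 4541
j=17: r + 16k = 4838.917058… → ⌈·⌉ = 4839

66, 364, 662, 961, 1259, 1558, 1856, 2154, 2453, 2751, 3049, 3348, 3646, 3944, 4243, 4541, 4839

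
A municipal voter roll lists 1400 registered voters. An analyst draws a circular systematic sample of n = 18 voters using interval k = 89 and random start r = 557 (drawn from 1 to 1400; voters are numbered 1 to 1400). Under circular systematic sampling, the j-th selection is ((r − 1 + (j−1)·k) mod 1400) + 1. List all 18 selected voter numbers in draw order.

Selection 1: 557
Selection 2: 557 + 89 = 646
Selection 3: 646 + 89 = 735
Selection 4: 735 + 89 = 824
Selection 5: 824 + 89 = 913
Selection 6: 913 + 89 = 1002
Selection 7: 1002 + 89 = 1091
Selection 8: 1091 + 89 = 1180
Selection 9: 1180 + 89 = 1269
Selection 10: 1269 + 89 = 1358
Selection 11: 1358 + 89 = 1447 → 1447 − 1400 = 47
Selection 12: 47 + 89 = 136
Selection 13: 136 + 89 = 225
Selection 14: 225 + 89 = 314
Selection 15: 314 + 89 = 403
Selection 16: 403 + 89 = 492
Selection 17: 492 + 89 = 581
Selection 18: 581 + 89 = 670

557, 646, 735, 824, 913, 1002, 1091, 1180, 1269, 1358, 47, 136, 225, 314, 403, 492, 581, 670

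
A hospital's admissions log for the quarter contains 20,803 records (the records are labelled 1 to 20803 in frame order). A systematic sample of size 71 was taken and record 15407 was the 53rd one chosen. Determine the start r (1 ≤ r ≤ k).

171

k = 20803/71 = 293
r = 15407 − (53−1)×293 = 15407 − 15236 = 171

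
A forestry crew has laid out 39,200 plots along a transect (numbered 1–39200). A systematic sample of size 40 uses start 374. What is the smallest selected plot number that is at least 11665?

k = 39200/40 = 980
Steps past start: ⌈(11665 − 374)/980⌉ = ⌈11291/980⌉ = 12
Selected plot: 374 + 12×980 = 12134

12134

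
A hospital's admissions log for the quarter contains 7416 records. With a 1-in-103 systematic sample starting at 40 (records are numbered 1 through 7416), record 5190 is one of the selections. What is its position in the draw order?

k = 103
position = (5190 − 40)/103 + 1 = 5150/103 + 1 = 50 + 1 = 51

51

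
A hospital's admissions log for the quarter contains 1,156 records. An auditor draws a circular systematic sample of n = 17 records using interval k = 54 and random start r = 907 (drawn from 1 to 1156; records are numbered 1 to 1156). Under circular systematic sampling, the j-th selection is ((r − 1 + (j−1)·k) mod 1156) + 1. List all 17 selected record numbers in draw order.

Selection 1: 907
Selection 2: 907 + 54 = 961
Selection 3: 961 + 54 = 1015
Selection 4: 1015 + 54 = 1069
Selection 5: 1069 + 54 = 1123
Selection 6: 1123 + 54 = 1177 → 1177 − 1156 = 21
Selection 7: 21 + 54 = 75
Selection 8: 75 + 54 = 129
Selection 9: 129 + 54 = 183
Selection 10: 183 + 54 = 237
Selection 11: 237 + 54 = 291
Selection 12: 291 + 54 = 345
Selection 13: 345 + 54 = 399
Selection 14: 399 + 54 = 453
Selection 15: 453 + 54 = 507
Selection 16: 507 + 54 = 561
Selection 17: 561 + 54 = 615

907, 961, 1015, 1069, 1123, 21, 75, 129, 183, 237, 291, 345, 399, 453, 507, 561, 615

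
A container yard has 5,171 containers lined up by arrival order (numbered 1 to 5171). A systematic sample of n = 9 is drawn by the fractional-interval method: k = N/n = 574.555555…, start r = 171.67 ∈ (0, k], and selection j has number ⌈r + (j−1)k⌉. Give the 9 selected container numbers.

172, 747, 1321, 1896, 2470, 3045, 3620, 4194, 4769

j=1: r + 0k = 171.67 → ⌈·⌉ = 172
j=2: r + 1k = 746.225555… → ⌈·⌉ = 747
j=3: r + 2k = 1320.781111… → ⌈·⌉ = 1321
j=4: r + 3k = 1895.336666… → ⌈·⌉ = 1896
j=5: r + 4k = 2469.892222… → ⌈·⌉ = 2470
j=6: r + 5k = 3044.447777… → ⌈·⌉ = 3045
j=7: r + 6k = 3619.003333… → ⌈·⌉ = 3620
j=8: r + 7k = 4193.558888… → ⌈·⌉ = 4194
j=9: r + 8k = 4768.114444… → ⌈·⌉ = 4769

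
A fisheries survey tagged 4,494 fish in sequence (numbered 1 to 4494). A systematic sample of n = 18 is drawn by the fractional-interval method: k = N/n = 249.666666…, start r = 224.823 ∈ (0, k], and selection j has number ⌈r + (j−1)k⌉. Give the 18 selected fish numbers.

j=1: r + 0k = 224.823 → ⌈·⌉ = 225
j=2: r + 1k = 474.489666… → ⌈·⌉ = 475
j=3: r + 2k = 724.156333… → ⌈·⌉ = 725
j=4: r + 3k = 973.823 → ⌈·⌉ = 974
j=5: r + 4k = 1223.489666… → ⌈·⌉ = 1224
j=6: r + 5k = 1473.156333… → ⌈·⌉ = 1474
j=7: r + 6k = 1722.823 → ⌈·⌉ = 1723
j=8: r + 7k = 1972.489666… → ⌈·⌉ = 1973
j=9: r + 8k = 2222.156333… → ⌈·⌉ = 2223
j=10: r + 9k = 2471.823 → ⌈·⌉ = 2472
j=11: r + 10k = 2721.489666… → ⌈·⌉ = 2722
j=12: r + 11k = 2971.156333… → ⌈·⌉ = 2972
j=13: r + 12k = 3220.823 → ⌈·⌉ = 3221
j=14: r + 13k = 3470.489666… → ⌈·⌉ = 3471
j=15: r + 14k = 3720.156333… → ⌈·⌉ = 3721
j=16: r + 15k = 3969.823 → ⌈·⌉ = 3970
j=17: r + 16k = 4219.489666… → ⌈·⌉ = 4220
j=18: r + 17k = 4469.156333… → ⌈·⌉ = 4470

225, 475, 725, 974, 1224, 1474, 1723, 1973, 2223, 2472, 2722, 2972, 3221, 3471, 3721, 3970, 4220, 4470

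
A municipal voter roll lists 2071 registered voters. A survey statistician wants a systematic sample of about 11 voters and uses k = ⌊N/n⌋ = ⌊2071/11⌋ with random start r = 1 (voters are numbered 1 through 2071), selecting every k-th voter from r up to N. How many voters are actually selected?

k = ⌊2071/11⌋ = 188
Achieved size = ⌊(2071 − 1)/188⌋ + 1 = ⌊2070/188⌋ + 1 = 11 + 1 = 12
(last selection: 1 + 11×188 = 2069 ≤ 2071; next would be 2257 > 2071)

12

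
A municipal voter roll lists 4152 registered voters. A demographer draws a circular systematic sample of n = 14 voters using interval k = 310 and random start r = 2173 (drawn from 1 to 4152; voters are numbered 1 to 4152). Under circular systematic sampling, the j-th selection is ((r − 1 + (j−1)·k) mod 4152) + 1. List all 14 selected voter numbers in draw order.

Selection 1: 2173
Selection 2: 2173 + 310 = 2483
Selection 3: 2483 + 310 = 2793
Selection 4: 2793 + 310 = 3103
Selection 5: 3103 + 310 = 3413
Selection 6: 3413 + 310 = 3723
Selection 7: 3723 + 310 = 4033
Selection 8: 4033 + 310 = 4343 → 4343 − 4152 = 191
Selection 9: 191 + 310 = 501
Selection 10: 501 + 310 = 811
Selection 11: 811 + 310 = 1121
Selection 12: 1121 + 310 = 1431
Selection 13: 1431 + 310 = 1741
Selection 14: 1741 + 310 = 2051

2173, 2483, 2793, 3103, 3413, 3723, 4033, 191, 501, 811, 1121, 1431, 1741, 2051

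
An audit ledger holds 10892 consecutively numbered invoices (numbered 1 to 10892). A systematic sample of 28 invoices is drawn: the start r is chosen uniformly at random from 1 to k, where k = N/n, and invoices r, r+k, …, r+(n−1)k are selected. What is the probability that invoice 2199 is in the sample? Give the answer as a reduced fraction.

k = 10892/28 = 389.
Invoice 2199 is selected iff r ≡ 2199 (mod 389); exactly one such r in {1,…,389}.
Inclusion probability = 1/389.

1/389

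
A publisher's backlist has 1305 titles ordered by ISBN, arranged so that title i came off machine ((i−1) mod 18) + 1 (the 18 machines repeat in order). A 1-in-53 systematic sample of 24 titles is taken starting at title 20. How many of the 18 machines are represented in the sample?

18

Consecutive selections differ by k = 53, so their machine numbers differ by 53 mod 18 = 17.
gcd(53, 18) = 1, so the sample visits 18/1 = 18 distinct residues mod 18.
Start 20 is machine 2; the machines hit are 1, 2, 3, 4, 5, 6, 7, 8, 9, 10, 11, 12, 13, 14, 15, 16, 17, 18.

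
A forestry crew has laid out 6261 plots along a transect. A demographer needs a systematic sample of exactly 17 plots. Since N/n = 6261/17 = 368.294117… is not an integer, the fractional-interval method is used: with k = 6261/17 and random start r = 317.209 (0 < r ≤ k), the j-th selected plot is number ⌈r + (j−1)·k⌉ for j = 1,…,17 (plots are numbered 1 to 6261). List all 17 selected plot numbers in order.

318, 686, 1054, 1423, 1791, 2159, 2527, 2896, 3264, 3632, 4001, 4369, 4737, 5106, 5474, 5842, 6210

j=1: r + 0k = 317.209 → ⌈·⌉ = 318
j=2: r + 1k = 685.503117… → ⌈·⌉ = 686
j=3: r + 2k = 1053.797235… → ⌈·⌉ = 1054
j=4: r + 3k = 1422.091352… → ⌈·⌉ = 1423
j=5: r + 4k = 1790.385470… → ⌈·⌉ = 1791
j=6: r + 5k = 2158.679588… → ⌈·⌉ = 2159
j=7: r + 6k = 2526.973705… → ⌈·⌉ = 2527
j=8: r + 7k = 2895.267823… → ⌈·⌉ = 2896
j=9: r + 8k = 3263.561941… → ⌈·⌉ = 3264
j=10: r + 9k = 3631.856058… → ⌈·⌉ = 3632
j=11: r + 10k = 4000.150176… → ⌈·⌉ = 4001
j=12: r + 11k = 4368.444294… → ⌈·⌉ = 4369
j=13: r + 12k = 4736.738411… → ⌈·⌉ = 4737
j=14: r + 13k = 5105.032529… → ⌈·⌉ = 5106
j=15: r + 14k = 5473.326647… → ⌈·⌉ = 5474
j=16: r + 15k = 5841.620764… → ⌈·⌉ = 5842
j=17: r + 16k = 6209.914882… → ⌈·⌉ = 6210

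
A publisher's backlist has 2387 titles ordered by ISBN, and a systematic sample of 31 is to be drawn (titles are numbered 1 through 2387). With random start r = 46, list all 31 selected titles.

46, 123, 200, 277, 354, 431, 508, 585, 662, 739, 816, 893, 970, 1047, 1124, 1201, 1278, 1355, 1432, 1509, 1586, 1663, 1740, 1817, 1894, 1971, 2048, 2125, 2202, 2279, 2356

k = N/n = 2387/31 = 77
title 1: 46
title 2: 46 + 77 = 123
title 3: 123 + 77 = 200
title 4: 200 + 77 = 277
title 5: 277 + 77 = 354
title 6: 354 + 77 = 431
title 7: 431 + 77 = 508
title 8: 508 + 77 = 585
title 9: 585 + 77 = 662
title 10: 662 + 77 = 739
title 11: 739 + 77 = 816
title 12: 816 + 77 = 893
title 13: 893 + 77 = 970
title 14: 970 + 77 = 1047
title 15: 1047 + 77 = 1124
title 16: 1124 + 77 = 1201
title 17: 1201 + 77 = 1278
title 18: 1278 + 77 = 1355
title 19: 1355 + 77 = 1432
title 20: 1432 + 77 = 1509
title 21: 1509 + 77 = 1586
title 22: 1586 + 77 = 1663
title 23: 1663 + 77 = 1740
title 24: 1740 + 77 = 1817
title 25: 1817 + 77 = 1894
title 26: 1894 + 77 = 1971
title 27: 1971 + 77 = 2048
title 28: 2048 + 77 = 2125
title 29: 2125 + 77 = 2202
title 30: 2202 + 77 = 2279
title 31: 2279 + 77 = 2356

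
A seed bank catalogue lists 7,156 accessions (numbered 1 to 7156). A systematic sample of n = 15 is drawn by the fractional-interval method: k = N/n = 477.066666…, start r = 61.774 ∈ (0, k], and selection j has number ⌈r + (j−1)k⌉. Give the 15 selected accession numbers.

62, 539, 1016, 1493, 1971, 2448, 2925, 3402, 3879, 4356, 4833, 5310, 5787, 6264, 6741

j=1: r + 0k = 61.774 → ⌈·⌉ = 62
j=2: r + 1k = 538.840666… → ⌈·⌉ = 539
j=3: r + 2k = 1015.907333… → ⌈·⌉ = 1016
j=4: r + 3k = 1492.974 → ⌈·⌉ = 1493
j=5: r + 4k = 1970.040666… → ⌈·⌉ = 1971
j=6: r + 5k = 2447.107333… → ⌈·⌉ = 2448
j=7: r + 6k = 2924.174 → ⌈·⌉ = 2925
j=8: r + 7k = 3401.240666… → ⌈·⌉ = 3402
j=9: r + 8k = 3878.307333… → ⌈·⌉ = 3879
j=10: r + 9k = 4355.374 → ⌈·⌉ = 4356
j=11: r + 10k = 4832.440666… → ⌈·⌉ = 4833
j=12: r + 11k = 5309.507333… → ⌈·⌉ = 5310
j=13: r + 12k = 5786.574 → ⌈·⌉ = 5787
j=14: r + 13k = 6263.640666… → ⌈·⌉ = 6264
j=15: r + 14k = 6740.707333… → ⌈·⌉ = 6741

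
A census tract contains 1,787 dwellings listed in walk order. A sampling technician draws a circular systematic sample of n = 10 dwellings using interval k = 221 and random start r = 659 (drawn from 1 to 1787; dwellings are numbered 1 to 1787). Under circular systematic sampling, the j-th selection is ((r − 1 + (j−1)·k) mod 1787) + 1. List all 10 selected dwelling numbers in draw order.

Selection 1: 659
Selection 2: 659 + 221 = 880
Selection 3: 880 + 221 = 1101
Selection 4: 1101 + 221 = 1322
Selection 5: 1322 + 221 = 1543
Selection 6: 1543 + 221 = 1764
Selection 7: 1764 + 221 = 1985 → 1985 − 1787 = 198
Selection 8: 198 + 221 = 419
Selection 9: 419 + 221 = 640
Selection 10: 640 + 221 = 861

659, 880, 1101, 1322, 1543, 1764, 198, 419, 640, 861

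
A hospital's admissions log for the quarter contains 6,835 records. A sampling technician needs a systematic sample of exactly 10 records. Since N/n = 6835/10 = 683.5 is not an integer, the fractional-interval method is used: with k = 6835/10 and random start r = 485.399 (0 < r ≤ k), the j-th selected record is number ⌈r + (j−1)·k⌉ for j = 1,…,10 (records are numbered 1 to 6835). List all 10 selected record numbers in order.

j=1: r + 0k = 485.399 → ⌈·⌉ = 486
j=2: r + 1k = 1168.899 → ⌈·⌉ = 1169
j=3: r + 2k = 1852.399 → ⌈·⌉ = 1853
j=4: r + 3k = 2535.899 → ⌈·⌉ = 2536
j=5: r + 4k = 3219.399 → ⌈·⌉ = 3220
j=6: r + 5k = 3902.899 → ⌈·⌉ = 3903
j=7: r + 6k = 4586.399 → ⌈·⌉ = 4587
j=8: r + 7k = 5269.899 → ⌈·⌉ = 5270
j=9: r + 8k = 5953.399 → ⌈·⌉ = 5954
j=10: r + 9k = 6636.899 → ⌈·⌉ = 6637

486, 1169, 1853, 2536, 3220, 3903, 4587, 5270, 5954, 6637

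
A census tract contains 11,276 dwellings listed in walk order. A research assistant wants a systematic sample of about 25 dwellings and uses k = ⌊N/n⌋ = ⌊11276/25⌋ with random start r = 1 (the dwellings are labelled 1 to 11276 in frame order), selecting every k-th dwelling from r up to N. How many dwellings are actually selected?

26

k = ⌊11276/25⌋ = 451
Achieved size = ⌊(11276 − 1)/451⌋ + 1 = ⌊11275/451⌋ + 1 = 25 + 1 = 26
(last selection: 1 + 25×451 = 11276 ≤ 11276; next would be 11727 > 11276)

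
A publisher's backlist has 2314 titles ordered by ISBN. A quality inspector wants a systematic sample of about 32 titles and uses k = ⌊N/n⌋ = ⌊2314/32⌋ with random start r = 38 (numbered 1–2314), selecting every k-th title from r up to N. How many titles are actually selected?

k = ⌊2314/32⌋ = 72
Achieved size = ⌊(2314 − 38)/72⌋ + 1 = ⌊2276/72⌋ + 1 = 31 + 1 = 32
(last selection: 38 + 31×72 = 2270 ≤ 2314; next would be 2342 > 2314)

32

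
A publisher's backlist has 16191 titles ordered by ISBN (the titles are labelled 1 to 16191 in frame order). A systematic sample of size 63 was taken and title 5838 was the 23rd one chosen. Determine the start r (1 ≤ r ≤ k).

184

k = 16191/63 = 257
r = 5838 − (23−1)×257 = 5838 − 5654 = 184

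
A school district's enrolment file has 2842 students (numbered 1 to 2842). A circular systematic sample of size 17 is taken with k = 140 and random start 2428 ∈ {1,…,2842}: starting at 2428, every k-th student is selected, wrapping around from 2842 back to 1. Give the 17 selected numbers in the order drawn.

Selection 1: 2428
Selection 2: 2428 + 140 = 2568
Selection 3: 2568 + 140 = 2708
Selection 4: 2708 + 140 = 2848 → 2848 − 2842 = 6
Selection 5: 6 + 140 = 146
Selection 6: 146 + 140 = 286
Selection 7: 286 + 140 = 426
Selection 8: 426 + 140 = 566
Selection 9: 566 + 140 = 706
Selection 10: 706 + 140 = 846
Selection 11: 846 + 140 = 986
Selection 12: 986 + 140 = 1126
Selection 13: 1126 + 140 = 1266
Selection 14: 1266 + 140 = 1406
Selection 15: 1406 + 140 = 1546
Selection 16: 1546 + 140 = 1686
Selection 17: 1686 + 140 = 1826

2428, 2568, 2708, 6, 146, 286, 426, 566, 706, 846, 986, 1126, 1266, 1406, 1546, 1686, 1826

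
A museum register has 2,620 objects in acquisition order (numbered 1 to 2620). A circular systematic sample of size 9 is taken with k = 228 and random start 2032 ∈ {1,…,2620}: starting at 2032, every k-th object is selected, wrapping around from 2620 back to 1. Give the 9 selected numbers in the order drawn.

Selection 1: 2032
Selection 2: 2032 + 228 = 2260
Selection 3: 2260 + 228 = 2488
Selection 4: 2488 + 228 = 2716 → 2716 − 2620 = 96
Selection 5: 96 + 228 = 324
Selection 6: 324 + 228 = 552
Selection 7: 552 + 228 = 780
Selection 8: 780 + 228 = 1008
Selection 9: 1008 + 228 = 1236

2032, 2260, 2488, 96, 324, 552, 780, 1008, 1236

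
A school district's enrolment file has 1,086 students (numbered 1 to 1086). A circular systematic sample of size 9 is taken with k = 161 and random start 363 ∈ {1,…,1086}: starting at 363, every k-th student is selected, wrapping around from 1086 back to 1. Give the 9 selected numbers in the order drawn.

Selection 1: 363
Selection 2: 363 + 161 = 524
Selection 3: 524 + 161 = 685
Selection 4: 685 + 161 = 846
Selection 5: 846 + 161 = 1007
Selection 6: 1007 + 161 = 1168 → 1168 − 1086 = 82
Selection 7: 82 + 161 = 243
Selection 8: 243 + 161 = 404
Selection 9: 404 + 161 = 565

363, 524, 685, 846, 1007, 82, 243, 404, 565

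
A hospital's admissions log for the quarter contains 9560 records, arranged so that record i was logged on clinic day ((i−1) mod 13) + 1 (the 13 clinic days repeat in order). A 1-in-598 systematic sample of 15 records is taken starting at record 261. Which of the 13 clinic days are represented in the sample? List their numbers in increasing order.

Consecutive selections differ by k = 598, so their clinic day numbers differ by 598 mod 13 = 0.
gcd(598, 13) = 13, so the sample visits 13/13 = 1 distinct residues mod 13.
Start 261 is clinic day 1; the clinic days hit are 1.

1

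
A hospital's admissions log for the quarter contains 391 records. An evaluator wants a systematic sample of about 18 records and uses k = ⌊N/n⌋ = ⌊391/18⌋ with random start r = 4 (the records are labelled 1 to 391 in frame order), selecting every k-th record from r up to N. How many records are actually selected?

19

k = ⌊391/18⌋ = 21
Achieved size = ⌊(391 − 4)/21⌋ + 1 = ⌊387/21⌋ + 1 = 18 + 1 = 19
(last selection: 4 + 18×21 = 382 ≤ 391; next would be 403 > 391)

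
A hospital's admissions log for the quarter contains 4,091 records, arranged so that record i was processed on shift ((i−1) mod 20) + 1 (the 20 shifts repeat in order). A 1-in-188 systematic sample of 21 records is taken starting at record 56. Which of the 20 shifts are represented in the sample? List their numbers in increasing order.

Consecutive selections differ by k = 188, so their shift numbers differ by 188 mod 20 = 8.
gcd(188, 20) = 4, so the sample visits 20/4 = 5 distinct residues mod 20.
Start 56 is shift 16; the shifts hit are 4, 8, 12, 16, 20.

4, 8, 12, 16, 20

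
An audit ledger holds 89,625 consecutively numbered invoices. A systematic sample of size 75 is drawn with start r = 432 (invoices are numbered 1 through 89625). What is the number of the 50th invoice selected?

58987

k = 89625/75 = 1195
50th selection = r + (50−1)·k = 432 + 49×1195 = 432 + 58555 = 58987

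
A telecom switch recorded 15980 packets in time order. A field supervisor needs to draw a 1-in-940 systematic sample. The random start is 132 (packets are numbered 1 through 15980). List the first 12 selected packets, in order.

132, 1072, 2012, 2952, 3892, 4832, 5772, 6712, 7652, 8592, 9532, 10472

packet 1: 132
packet 2: 132 + 940 = 1072
packet 3: 1072 + 940 = 2012
packet 4: 2012 + 940 = 2952
packet 5: 2952 + 940 = 3892
packet 6: 3892 + 940 = 4832
packet 7: 4832 + 940 = 5772
packet 8: 5772 + 940 = 6712
packet 9: 6712 + 940 = 7652
packet 10: 7652 + 940 = 8592
packet 11: 8592 + 940 = 9532
packet 12: 9532 + 940 = 10472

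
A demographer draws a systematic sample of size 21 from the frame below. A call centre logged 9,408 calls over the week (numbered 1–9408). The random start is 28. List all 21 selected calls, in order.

28, 476, 924, 1372, 1820, 2268, 2716, 3164, 3612, 4060, 4508, 4956, 5404, 5852, 6300, 6748, 7196, 7644, 8092, 8540, 8988

k = N/n = 9408/21 = 448
call 1: 28
call 2: 28 + 448 = 476
call 3: 476 + 448 = 924
call 4: 924 + 448 = 1372
call 5: 1372 + 448 = 1820
call 6: 1820 + 448 = 2268
call 7: 2268 + 448 = 2716
call 8: 2716 + 448 = 3164
call 9: 3164 + 448 = 3612
call 10: 3612 + 448 = 4060
call 11: 4060 + 448 = 4508
call 12: 4508 + 448 = 4956
call 13: 4956 + 448 = 5404
call 14: 5404 + 448 = 5852
call 15: 5852 + 448 = 6300
call 16: 6300 + 448 = 6748
call 17: 6748 + 448 = 7196
call 18: 7196 + 448 = 7644
call 19: 7644 + 448 = 8092
call 20: 8092 + 448 = 8540
call 21: 8540 + 448 = 8988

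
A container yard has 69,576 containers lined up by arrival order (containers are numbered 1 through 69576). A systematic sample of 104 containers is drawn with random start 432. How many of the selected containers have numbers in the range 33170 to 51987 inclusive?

k = 69576/104 = 669
First selection ≥ 33170: 432 + ⌈(33170−432)/669⌉·669 = 432 + 49×669 = 33213
Last selection ≤ 51987: 432 + ⌊(51987−432)/669⌋·669 = 432 + 77×669 = 51945
Count = 77 − 49 + 1 = 29

29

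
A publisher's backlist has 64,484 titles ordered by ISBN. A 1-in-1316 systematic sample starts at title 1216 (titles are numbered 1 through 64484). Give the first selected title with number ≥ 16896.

k = 1316
Steps past start: ⌈(16896 − 1216)/1316⌉ = ⌈15680/1316⌉ = 12
Selected title: 1216 + 12×1316 = 17008

17008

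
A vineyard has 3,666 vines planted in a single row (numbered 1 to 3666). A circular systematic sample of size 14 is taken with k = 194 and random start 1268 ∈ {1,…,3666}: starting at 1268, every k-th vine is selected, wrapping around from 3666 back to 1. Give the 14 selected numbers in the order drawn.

Selection 1: 1268
Selection 2: 1268 + 194 = 1462
Selection 3: 1462 + 194 = 1656
Selection 4: 1656 + 194 = 1850
Selection 5: 1850 + 194 = 2044
Selection 6: 2044 + 194 = 2238
Selection 7: 2238 + 194 = 2432
Selection 8: 2432 + 194 = 2626
Selection 9: 2626 + 194 = 2820
Selection 10: 2820 + 194 = 3014
Selection 11: 3014 + 194 = 3208
Selection 12: 3208 + 194 = 3402
Selection 13: 3402 + 194 = 3596
Selection 14: 3596 + 194 = 3790 → 3790 − 3666 = 124

1268, 1462, 1656, 1850, 2044, 2238, 2432, 2626, 2820, 3014, 3208, 3402, 3596, 124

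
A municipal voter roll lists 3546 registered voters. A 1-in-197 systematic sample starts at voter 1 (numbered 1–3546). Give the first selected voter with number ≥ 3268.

k = 197
Steps past start: ⌈(3268 − 1)/197⌉ = ⌈3267/197⌉ = 17
Selected voter: 1 + 17×197 = 3350

3350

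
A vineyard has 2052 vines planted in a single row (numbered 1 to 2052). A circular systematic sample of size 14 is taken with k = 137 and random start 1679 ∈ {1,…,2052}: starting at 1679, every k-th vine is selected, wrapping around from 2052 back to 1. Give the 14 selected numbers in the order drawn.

Selection 1: 1679
Selection 2: 1679 + 137 = 1816
Selection 3: 1816 + 137 = 1953
Selection 4: 1953 + 137 = 2090 → 2090 − 2052 = 38
Selection 5: 38 + 137 = 175
Selection 6: 175 + 137 = 312
Selection 7: 312 + 137 = 449
Selection 8: 449 + 137 = 586
Selection 9: 586 + 137 = 723
Selection 10: 723 + 137 = 860
Selection 11: 860 + 137 = 997
Selection 12: 997 + 137 = 1134
Selection 13: 1134 + 137 = 1271
Selection 14: 1271 + 137 = 1408

1679, 1816, 1953, 38, 175, 312, 449, 586, 723, 860, 997, 1134, 1271, 1408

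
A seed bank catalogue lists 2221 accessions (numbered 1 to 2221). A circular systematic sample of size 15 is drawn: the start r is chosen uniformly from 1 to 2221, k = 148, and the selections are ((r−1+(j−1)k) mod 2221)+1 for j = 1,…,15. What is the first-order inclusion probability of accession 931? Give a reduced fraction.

15/2221

For each position j, as r ranges over 1…2221 the j-th selection hits every accession exactly once, so accession 931 is selected for exactly 15 of the 2221 starts.
Inclusion probability = 15/2221.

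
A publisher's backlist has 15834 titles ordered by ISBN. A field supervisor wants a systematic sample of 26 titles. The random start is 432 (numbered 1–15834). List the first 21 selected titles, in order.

k = N/n = 15834/26 = 609
title 1: 432
title 2: 432 + 609 = 1041
title 3: 1041 + 609 = 1650
title 4: 1650 + 609 = 2259
title 5: 2259 + 609 = 2868
title 6: 2868 + 609 = 3477
title 7: 3477 + 609 = 4086
title 8: 4086 + 609 = 4695
title 9: 4695 + 609 = 5304
title 10: 5304 + 609 = 5913
title 11: 5913 + 609 = 6522
title 12: 6522 + 609 = 7131
title 13: 7131 + 609 = 7740
title 14: 7740 + 609 = 8349
title 15: 8349 + 609 = 8958
title 16: 8958 + 609 = 9567
title 17: 9567 + 609 = 10176
title 18: 10176 + 609 = 10785
title 19: 10785 + 609 = 11394
title 20: 11394 + 609 = 12003
title 21: 12003 + 609 = 12612

432, 1041, 1650, 2259, 2868, 3477, 4086, 4695, 5304, 5913, 6522, 7131, 7740, 8349, 8958, 9567, 10176, 10785, 11394, 12003, 12612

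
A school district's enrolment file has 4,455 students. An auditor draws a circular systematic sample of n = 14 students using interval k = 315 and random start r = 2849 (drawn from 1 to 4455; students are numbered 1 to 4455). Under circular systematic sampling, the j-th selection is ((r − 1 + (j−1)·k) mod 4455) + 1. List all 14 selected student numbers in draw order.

2849, 3164, 3479, 3794, 4109, 4424, 284, 599, 914, 1229, 1544, 1859, 2174, 2489

Selection 1: 2849
Selection 2: 2849 + 315 = 3164
Selection 3: 3164 + 315 = 3479
Selection 4: 3479 + 315 = 3794
Selection 5: 3794 + 315 = 4109
Selection 6: 4109 + 315 = 4424
Selection 7: 4424 + 315 = 4739 → 4739 − 4455 = 284
Selection 8: 284 + 315 = 599
Selection 9: 599 + 315 = 914
Selection 10: 914 + 315 = 1229
Selection 11: 1229 + 315 = 1544
Selection 12: 1544 + 315 = 1859
Selection 13: 1859 + 315 = 2174
Selection 14: 2174 + 315 = 2489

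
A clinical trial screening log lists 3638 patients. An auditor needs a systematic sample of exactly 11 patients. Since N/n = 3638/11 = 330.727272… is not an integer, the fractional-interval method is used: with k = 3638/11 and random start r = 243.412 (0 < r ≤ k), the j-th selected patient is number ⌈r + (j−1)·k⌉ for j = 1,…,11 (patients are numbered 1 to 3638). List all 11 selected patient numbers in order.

244, 575, 905, 1236, 1567, 1898, 2228, 2559, 2890, 3220, 3551

j=1: r + 0k = 243.412 → ⌈·⌉ = 244
j=2: r + 1k = 574.139272… → ⌈·⌉ = 575
j=3: r + 2k = 904.866545… → ⌈·⌉ = 905
j=4: r + 3k = 1235.593818… → ⌈·⌉ = 1236
j=5: r + 4k = 1566.321090… → ⌈·⌉ = 1567
j=6: r + 5k = 1897.048363… → ⌈·⌉ = 1898
j=7: r + 6k = 2227.775636… → ⌈·⌉ = 2228
j=8: r + 7k = 2558.502909… → ⌈·⌉ = 2559
j=9: r + 8k = 2889.230181… → ⌈·⌉ = 2890
j=10: r + 9k = 3219.957454… → ⌈·⌉ = 3220
j=11: r + 10k = 3550.684727… → ⌈·⌉ = 3551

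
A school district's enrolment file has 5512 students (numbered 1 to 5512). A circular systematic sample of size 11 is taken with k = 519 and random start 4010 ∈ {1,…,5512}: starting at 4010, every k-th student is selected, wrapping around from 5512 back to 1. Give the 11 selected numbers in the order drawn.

Selection 1: 4010
Selection 2: 4010 + 519 = 4529
Selection 3: 4529 + 519 = 5048
Selection 4: 5048 + 519 = 5567 → 5567 − 5512 = 55
Selection 5: 55 + 519 = 574
Selection 6: 574 + 519 = 1093
Selection 7: 1093 + 519 = 1612
Selection 8: 1612 + 519 = 2131
Selection 9: 2131 + 519 = 2650
Selection 10: 2650 + 519 = 3169
Selection 11: 3169 + 519 = 3688

4010, 4529, 5048, 55, 574, 1093, 1612, 2131, 2650, 3169, 3688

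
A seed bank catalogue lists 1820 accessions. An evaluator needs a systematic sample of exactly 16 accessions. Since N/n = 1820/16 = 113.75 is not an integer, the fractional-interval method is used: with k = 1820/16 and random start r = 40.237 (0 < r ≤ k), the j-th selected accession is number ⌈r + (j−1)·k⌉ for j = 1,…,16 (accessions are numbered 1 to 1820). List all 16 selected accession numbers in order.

j=1: r + 0k = 40.237 → ⌈·⌉ = 41
j=2: r + 1k = 153.987 → ⌈·⌉ = 154
j=3: r + 2k = 267.737 → ⌈·⌉ = 268
j=4: r + 3k = 381.487 → ⌈·⌉ = 382
j=5: r + 4k = 495.237 → ⌈·⌉ = 496
j=6: r + 5k = 608.987 → ⌈·⌉ = 609
j=7: r + 6k = 722.737 → ⌈·⌉ = 723
j=8: r + 7k = 836.487 → ⌈·⌉ = 837
j=9: r + 8k = 950.237 → ⌈·⌉ = 951
j=10: r + 9k = 1063.987 → ⌈·⌉ = 1064
j=11: r + 10k = 1177.737 → ⌈·⌉ = 1178
j=12: r + 11k = 1291.487 → ⌈·⌉ = 1292
j=13: r + 12k = 1405.237 → ⌈·⌉ = 1406
j=14: r + 13k = 1518.987 → ⌈·⌉ = 1519
j=15: r + 14k = 1632.737 → ⌈·⌉ = 1633
j=16: r + 15k = 1746.487 → ⌈·⌉ = 1747

41, 154, 268, 382, 496, 609, 723, 837, 951, 1064, 1178, 1292, 1406, 1519, 1633, 1747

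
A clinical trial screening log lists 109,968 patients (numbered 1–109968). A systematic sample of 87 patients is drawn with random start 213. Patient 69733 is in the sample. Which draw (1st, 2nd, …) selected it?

56

k = 109968/87 = 1264
position = (69733 − 213)/1264 + 1 = 69520/1264 + 1 = 55 + 1 = 56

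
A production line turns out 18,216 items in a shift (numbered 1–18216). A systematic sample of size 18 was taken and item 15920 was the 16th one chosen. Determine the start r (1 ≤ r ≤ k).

k = 18216/18 = 1012
r = 15920 − (16−1)×1012 = 15920 − 15180 = 740

740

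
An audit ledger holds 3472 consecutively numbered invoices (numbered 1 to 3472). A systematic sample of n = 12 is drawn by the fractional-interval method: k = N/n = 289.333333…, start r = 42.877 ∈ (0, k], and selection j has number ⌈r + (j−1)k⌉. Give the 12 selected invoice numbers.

j=1: r + 0k = 42.877 → ⌈·⌉ = 43
j=2: r + 1k = 332.210333… → ⌈·⌉ = 333
j=3: r + 2k = 621.543666… → ⌈·⌉ = 622
j=4: r + 3k = 910.877 → ⌈·⌉ = 911
j=5: r + 4k = 1200.210333… → ⌈·⌉ = 1201
j=6: r + 5k = 1489.543666… → ⌈·⌉ = 1490
j=7: r + 6k = 1778.877 → ⌈·⌉ = 1779
j=8: r + 7k = 2068.210333… → ⌈·⌉ = 2069
j=9: r + 8k = 2357.543666… → ⌈·⌉ = 2358
j=10: r + 9k = 2646.877 → ⌈·⌉ = 2647
j=11: r + 10k = 2936.210333… → ⌈·⌉ = 2937
j=12: r + 11k = 3225.543666… → ⌈·⌉ = 3226

43, 333, 622, 911, 1201, 1490, 1779, 2069, 2358, 2647, 2937, 3226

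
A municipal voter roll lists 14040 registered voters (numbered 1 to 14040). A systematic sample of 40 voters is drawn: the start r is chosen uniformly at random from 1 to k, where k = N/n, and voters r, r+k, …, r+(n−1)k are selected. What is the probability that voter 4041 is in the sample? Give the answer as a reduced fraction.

k = 14040/40 = 351.
Voter 4041 is selected iff r ≡ 4041 (mod 351); exactly one such r in {1,…,351}.
Inclusion probability = 1/351.

1/351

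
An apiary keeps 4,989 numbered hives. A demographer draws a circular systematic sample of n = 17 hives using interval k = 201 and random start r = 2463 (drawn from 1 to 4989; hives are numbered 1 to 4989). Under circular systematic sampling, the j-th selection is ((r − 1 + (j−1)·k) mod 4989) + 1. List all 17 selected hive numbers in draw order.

Selection 1: 2463
Selection 2: 2463 + 201 = 2664
Selection 3: 2664 + 201 = 2865
Selection 4: 2865 + 201 = 3066
Selection 5: 3066 + 201 = 3267
Selection 6: 3267 + 201 = 3468
Selection 7: 3468 + 201 = 3669
Selection 8: 3669 + 201 = 3870
Selection 9: 3870 + 201 = 4071
Selection 10: 4071 + 201 = 4272
Selection 11: 4272 + 201 = 4473
Selection 12: 4473 + 201 = 4674
Selection 13: 4674 + 201 = 4875
Selection 14: 4875 + 201 = 5076 → 5076 − 4989 = 87
Selection 15: 87 + 201 = 288
Selection 16: 288 + 201 = 489
Selection 17: 489 + 201 = 690

2463, 2664, 2865, 3066, 3267, 3468, 3669, 3870, 4071, 4272, 4473, 4674, 4875, 87, 288, 489, 690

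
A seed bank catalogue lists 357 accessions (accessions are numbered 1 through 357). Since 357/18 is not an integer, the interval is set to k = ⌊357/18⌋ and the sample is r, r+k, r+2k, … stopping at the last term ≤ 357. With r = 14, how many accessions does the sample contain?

19

k = ⌊357/18⌋ = 19
Achieved size = ⌊(357 − 14)/19⌋ + 1 = ⌊343/19⌋ + 1 = 18 + 1 = 19
(last selection: 14 + 18×19 = 356 ≤ 357; next would be 375 > 357)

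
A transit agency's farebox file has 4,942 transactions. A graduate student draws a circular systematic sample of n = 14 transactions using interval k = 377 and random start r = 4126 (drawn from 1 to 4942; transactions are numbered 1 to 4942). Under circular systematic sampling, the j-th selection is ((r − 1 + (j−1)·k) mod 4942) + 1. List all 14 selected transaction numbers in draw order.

Selection 1: 4126
Selection 2: 4126 + 377 = 4503
Selection 3: 4503 + 377 = 4880
Selection 4: 4880 + 377 = 5257 → 5257 − 4942 = 315
Selection 5: 315 + 377 = 692
Selection 6: 692 + 377 = 1069
Selection 7: 1069 + 377 = 1446
Selection 8: 1446 + 377 = 1823
Selection 9: 1823 + 377 = 2200
Selection 10: 2200 + 377 = 2577
Selection 11: 2577 + 377 = 2954
Selection 12: 2954 + 377 = 3331
Selection 13: 3331 + 377 = 3708
Selection 14: 3708 + 377 = 4085

4126, 4503, 4880, 315, 692, 1069, 1446, 1823, 2200, 2577, 2954, 3331, 3708, 4085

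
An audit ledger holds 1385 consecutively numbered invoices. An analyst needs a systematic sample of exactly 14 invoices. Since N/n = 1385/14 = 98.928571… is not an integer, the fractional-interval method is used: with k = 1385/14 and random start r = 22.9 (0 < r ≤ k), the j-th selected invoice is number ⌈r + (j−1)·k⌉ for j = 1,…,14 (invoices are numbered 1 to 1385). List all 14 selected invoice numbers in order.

23, 122, 221, 320, 419, 518, 617, 716, 815, 914, 1013, 1112, 1211, 1309

j=1: r + 0k = 22.9 → ⌈·⌉ = 23
j=2: r + 1k = 121.828571… → ⌈·⌉ = 122
j=3: r + 2k = 220.757142… → ⌈·⌉ = 221
j=4: r + 3k = 319.685714… → ⌈·⌉ = 320
j=5: r + 4k = 418.614285… → ⌈·⌉ = 419
j=6: r + 5k = 517.542857… → ⌈·⌉ = 518
j=7: r + 6k = 616.471428… → ⌈·⌉ = 617
j=8: r + 7k = 715.4 → ⌈·⌉ = 716
j=9: r + 8k = 814.328571… → ⌈·⌉ = 815
j=10: r + 9k = 913.257142… → ⌈·⌉ = 914
j=11: r + 10k = 1012.185714… → ⌈·⌉ = 1013
j=12: r + 11k = 1111.114285… → ⌈·⌉ = 1112
j=13: r + 12k = 1210.042857… → ⌈·⌉ = 1211
j=14: r + 13k = 1308.971428… → ⌈·⌉ = 1309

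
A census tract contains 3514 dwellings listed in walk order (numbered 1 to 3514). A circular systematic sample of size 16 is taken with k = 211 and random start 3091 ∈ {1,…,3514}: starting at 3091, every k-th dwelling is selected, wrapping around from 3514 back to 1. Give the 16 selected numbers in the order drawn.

3091, 3302, 3513, 210, 421, 632, 843, 1054, 1265, 1476, 1687, 1898, 2109, 2320, 2531, 2742

Selection 1: 3091
Selection 2: 3091 + 211 = 3302
Selection 3: 3302 + 211 = 3513
Selection 4: 3513 + 211 = 3724 → 3724 − 3514 = 210
Selection 5: 210 + 211 = 421
Selection 6: 421 + 211 = 632
Selection 7: 632 + 211 = 843
Selection 8: 843 + 211 = 1054
Selection 9: 1054 + 211 = 1265
Selection 10: 1265 + 211 = 1476
Selection 11: 1476 + 211 = 1687
Selection 12: 1687 + 211 = 1898
Selection 13: 1898 + 211 = 2109
Selection 14: 2109 + 211 = 2320
Selection 15: 2320 + 211 = 2531
Selection 16: 2531 + 211 = 2742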